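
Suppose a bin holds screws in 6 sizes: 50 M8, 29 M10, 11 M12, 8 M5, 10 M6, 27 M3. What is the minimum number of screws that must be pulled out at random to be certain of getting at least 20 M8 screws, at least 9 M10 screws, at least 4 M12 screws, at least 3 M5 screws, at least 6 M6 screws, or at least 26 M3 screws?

63

Each of the 6 sizes has its own threshold; avoid all of them simultaneously.
The worst case stops just short of every target: 19 M8, 8 M10, 3 M12, 2 M5, 5 M6, 25 M3 — 19 + 8 + 3 + 2 + 5 + 25 = 62 screws.
One more screw must push some size to its target, so 62 + 1 = 63.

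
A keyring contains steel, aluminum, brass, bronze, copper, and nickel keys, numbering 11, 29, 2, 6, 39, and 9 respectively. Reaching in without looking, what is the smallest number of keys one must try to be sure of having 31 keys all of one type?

In the worst case we take at most 30 of each type, but all 11 steel, all 29 aluminum, all 2 brass, all 6 bronze, and all 9 nickel (fewer than 30), giving 11 + 29 + 2 + 6 + 30 + 9 = 87.
One more key then forces some type to 31, so 87 + 1 = 88.

88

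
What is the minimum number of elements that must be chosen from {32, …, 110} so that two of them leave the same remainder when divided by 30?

31

Group the integers by remainder mod 30; there are 30 residue classes, each nonempty in this range.
Choosing one from each class (30 integers) avoids any shared remainder.
One more choice must repeat a class, so two differ by a multiple of 30. Hence 30 + 1 = 31.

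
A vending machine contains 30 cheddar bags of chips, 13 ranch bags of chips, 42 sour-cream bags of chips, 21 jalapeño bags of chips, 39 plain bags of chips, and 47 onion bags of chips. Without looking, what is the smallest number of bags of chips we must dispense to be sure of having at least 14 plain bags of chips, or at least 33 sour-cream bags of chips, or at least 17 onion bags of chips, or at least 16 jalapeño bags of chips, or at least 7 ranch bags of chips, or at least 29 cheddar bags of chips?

The worst case stops just short of every target: 28 cheddar, 6 ranch, 32 sour-cream, 15 jalapeño, 13 plain, 16 onion — 28 + 6 + 32 + 15 + 13 + 16 = 110 bags of chips.
One more bag of chips must push some flavor to its target, so 110 + 1 = 111.

111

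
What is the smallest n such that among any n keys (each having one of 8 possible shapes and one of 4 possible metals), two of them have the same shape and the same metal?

There are 8 × 4 = 32 (shape, metal) combinations acting as pigeonholes.
With 32 keys we could place one in each, avoiding any repeat.
One more forces some (shape, metal) pair to hold 2, so 32 + 1 = 33.

33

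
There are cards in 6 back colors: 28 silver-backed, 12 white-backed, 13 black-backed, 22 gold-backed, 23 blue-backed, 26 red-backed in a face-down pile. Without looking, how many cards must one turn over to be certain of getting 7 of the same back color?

The worst case takes 6 cards of each back color without reaching 7 of any: 6 × 6 = 36.
The next card must bring some back color to 7, so 36 + 1 = 37.

37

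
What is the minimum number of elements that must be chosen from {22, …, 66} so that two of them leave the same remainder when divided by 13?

Group the integers by remainder mod 13; there are 13 residue classes, each nonempty in this range.
Choosing one from each class (13 integers) avoids any shared remainder.
One more choice must repeat a class, so two differ by a multiple of 13. Hence 13 + 1 = 14.

14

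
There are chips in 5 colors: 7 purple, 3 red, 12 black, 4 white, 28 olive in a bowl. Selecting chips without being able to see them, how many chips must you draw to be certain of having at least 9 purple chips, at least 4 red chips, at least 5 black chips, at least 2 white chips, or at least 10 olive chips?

25

The worst case stops just short of every target: all 7 purple, 3 red, 4 black, 1 white, 9 olive — 7 + 3 + 4 + 1 + 9 = 24 chips.
One more chip must push some color to its target, so 24 + 1 = 25.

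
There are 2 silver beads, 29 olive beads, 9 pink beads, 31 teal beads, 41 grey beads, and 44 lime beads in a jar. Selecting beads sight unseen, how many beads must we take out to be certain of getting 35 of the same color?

Treat the 6 colors as pigeonholes.
In the worst case we take at most 34 of each color, but all 2 silver, all 29 olive, all 9 pink, and all 31 teal (fewer than 34), giving 2 + 29 + 9 + 31 + 34 + 34 = 139.
One more bead then forces some color to 35, so 139 + 1 = 140.

140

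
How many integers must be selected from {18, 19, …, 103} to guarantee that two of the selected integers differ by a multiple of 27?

28

Use the pigeonhole principle on residue classes: group the integers by remainder mod 27; there are 27 residue classes, each nonempty in this range.
Choosing one from each class (27 integers) avoids any shared remainder.
One more choice must repeat a class, so two differ by a multiple of 27. Hence 27 + 1 = 28.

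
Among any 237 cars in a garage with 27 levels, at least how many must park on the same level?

9

If each of the 27 levels held at most 8, the total would be at most 27 × 8 = 216 < 237, a contradiction.
So at least one holds ⌈237/27⌉ = 9.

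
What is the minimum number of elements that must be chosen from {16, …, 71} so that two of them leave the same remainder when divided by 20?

21

Use the pigeonhole principle on residue classes: group the integers by remainder mod 20; there are 20 residue classes, each nonempty in this range.
Choosing one from each class (20 integers) avoids any shared remainder.
One more choice must repeat a class, so two differ by a multiple of 20. Hence 20 + 1 = 21.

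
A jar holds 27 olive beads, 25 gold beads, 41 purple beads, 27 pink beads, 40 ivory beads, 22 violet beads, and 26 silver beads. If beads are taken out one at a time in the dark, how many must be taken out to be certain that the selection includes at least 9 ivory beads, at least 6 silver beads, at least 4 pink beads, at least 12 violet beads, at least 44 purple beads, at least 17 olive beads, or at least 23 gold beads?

107

Each of the 7 colors has its own threshold; avoid all of them simultaneously.
The worst case stops just short of every target: 16 olive, 22 gold, all 41 purple, 3 pink, 8 ivory, 11 violet, 5 silver — 16 + 22 + 41 + 3 + 8 + 11 + 5 = 106 beads.
One more bead must push some color to its target, so 106 + 1 = 107.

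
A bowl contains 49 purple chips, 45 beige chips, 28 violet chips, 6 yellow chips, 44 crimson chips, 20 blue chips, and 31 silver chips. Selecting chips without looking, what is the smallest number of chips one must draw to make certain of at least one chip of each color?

218

The hardest color to obtain is yellow: we could draw every other chip first — 223 − 6 = 217 chips — without a single yellow one.
The next draw must be yellow, so 217 + 1 = 218.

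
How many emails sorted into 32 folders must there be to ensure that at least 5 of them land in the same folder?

There are 32 folders acting as pigeonholes.
With 32 × 4 = 128 emails we could place exactly 4 in each, with no class reaching 5.
One more forces some class to hold 5, so 128 + 1 = 129.

129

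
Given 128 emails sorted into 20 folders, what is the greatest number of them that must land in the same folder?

7

The 128 emails fall into 20 folders.
If each of the 20 folders held at most 6, the total would be at most 20 × 6 = 120 < 128, a contradiction.
So at least one holds ⌈128/20⌉ = 7.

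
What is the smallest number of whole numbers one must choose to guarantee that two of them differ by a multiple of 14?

Two integers differ by a multiple of 14 exactly when they share a remainder mod 14.
There are 14 residue classes mod 14, so 14 integers can all lie in distinct classes.
One more integer must repeat a residue, giving a difference divisible by 14. So n = 14 + 1 = 15.

15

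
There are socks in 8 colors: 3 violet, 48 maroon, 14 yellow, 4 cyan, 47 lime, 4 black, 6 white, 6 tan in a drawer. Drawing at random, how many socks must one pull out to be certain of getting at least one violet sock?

130

To avoid violet socks as long as possible, exhaust the other 7 colors first.
The worst case draws every non-violet sock first: 48 + 14 + 4 + 47 + 4 + 6 + 6 = 129.
The next draw is then forced to be violet, giving 129 + 1 = 130.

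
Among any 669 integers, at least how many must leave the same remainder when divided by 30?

23

If each of the 30 residue classes modulo 30 held at most 22, the total would be at most 30 × 22 = 660 < 669, a contradiction.
So at least one holds ⌈669/30⌉ = 23.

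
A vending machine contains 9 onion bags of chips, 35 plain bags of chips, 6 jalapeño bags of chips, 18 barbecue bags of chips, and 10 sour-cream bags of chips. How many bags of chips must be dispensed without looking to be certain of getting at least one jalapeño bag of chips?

To avoid jalapeño bags of chips as long as possible, exhaust the other 4 flavors first.
The worst case draws every non-jalapeño bag of chips first: 9 + 35 + 18 + 10 = 72.
The next draw is then forced to be jalapeño, giving 72 + 1 = 73.

73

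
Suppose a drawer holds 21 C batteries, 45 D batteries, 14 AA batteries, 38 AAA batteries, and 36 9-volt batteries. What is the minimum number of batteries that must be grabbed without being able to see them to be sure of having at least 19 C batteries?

The worst case draws every non-C battery first: 45 + 14 + 38 + 36 = 133.
The next 19 draws are then forced to be C, giving 133 + 19 = 152.

152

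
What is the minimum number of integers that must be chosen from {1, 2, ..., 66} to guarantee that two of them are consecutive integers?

34

Partition {1, …, 66} into 33 pairs: {1,2}, {3,4}, …, {65,66}.
Choosing 33 integers — say the 33 even numbers 2, 4, …, 66 — takes one from each pair and avoids the property.
Choosing 34 forces two into the same pair by pigeonhole, and those are consecutive. So 34.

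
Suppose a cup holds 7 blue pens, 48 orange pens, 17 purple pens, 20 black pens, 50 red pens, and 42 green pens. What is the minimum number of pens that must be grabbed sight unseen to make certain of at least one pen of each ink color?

178

The hardest ink color to obtain is blue: we could draw every other pen first — 184 − 7 = 177 pens — without a single blue one.
The next draw must be blue, so 177 + 1 = 178.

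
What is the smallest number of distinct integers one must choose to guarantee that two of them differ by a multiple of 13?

Use the pigeonhole principle on residue classes: two integers differ by a multiple of 13 exactly when they share a remainder mod 13.
There are 13 residue classes mod 13, so 13 integers can all lie in distinct classes.
One more integer must repeat a residue, giving a difference divisible by 13. So n = 13 + 1 = 14.

14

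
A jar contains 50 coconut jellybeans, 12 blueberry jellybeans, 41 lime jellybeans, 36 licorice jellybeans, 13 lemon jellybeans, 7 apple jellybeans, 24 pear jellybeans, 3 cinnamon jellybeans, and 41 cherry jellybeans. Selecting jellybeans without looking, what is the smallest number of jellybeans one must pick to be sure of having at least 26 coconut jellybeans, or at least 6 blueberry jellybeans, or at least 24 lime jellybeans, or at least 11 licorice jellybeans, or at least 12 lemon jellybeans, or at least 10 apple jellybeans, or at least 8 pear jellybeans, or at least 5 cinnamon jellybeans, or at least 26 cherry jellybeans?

117

The worst case stops just short of every target: 25 coconut, 5 blueberry, 23 lime, 10 licorice, 11 lemon, all 7 apple, 7 pear, all 3 cinnamon, 25 cherry — 25 + 5 + 23 + 10 + 11 + 7 + 7 + 3 + 25 = 116 jellybeans.
One more jellybean must push some flavor to its target, so 116 + 1 = 117.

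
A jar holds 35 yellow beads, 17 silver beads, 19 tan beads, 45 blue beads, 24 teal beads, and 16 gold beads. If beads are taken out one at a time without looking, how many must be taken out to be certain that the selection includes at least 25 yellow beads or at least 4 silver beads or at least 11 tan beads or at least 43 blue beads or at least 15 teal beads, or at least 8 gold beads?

101

The worst case stops just short of every target: 24 yellow, 3 silver, 10 tan, 42 blue, 14 teal, 7 gold — 24 + 3 + 10 + 42 + 14 + 7 = 100 beads.
One more bead must push some color to its target, so 100 + 1 = 101.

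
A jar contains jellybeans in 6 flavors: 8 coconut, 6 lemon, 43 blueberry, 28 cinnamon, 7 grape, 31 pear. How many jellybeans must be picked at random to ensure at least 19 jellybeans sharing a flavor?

76

Treat the 6 flavors as pigeonholes.
In the worst case we take at most 18 of each flavor, but all 8 coconut, all 6 lemon, and all 7 grape (fewer than 18), giving 8 + 6 + 18 + 18 + 7 + 18 = 75.
One more jellybean then forces some flavor to 19, so 75 + 1 = 76.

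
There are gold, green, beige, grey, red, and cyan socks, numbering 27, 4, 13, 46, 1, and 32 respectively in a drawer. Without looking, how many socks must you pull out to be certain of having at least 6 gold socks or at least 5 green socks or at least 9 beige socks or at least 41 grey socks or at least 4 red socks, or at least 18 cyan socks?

Each of the 6 colors has its own threshold; avoid all of them simultaneously.
The worst case stops just short of every target: 5 gold, 4 green, 8 beige, 40 grey, all 1 red, 17 cyan — 5 + 4 + 8 + 40 + 1 + 17 = 75 socks.
One more sock must push some color to its target, so 75 + 1 = 76.

76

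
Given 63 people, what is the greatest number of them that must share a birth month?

6

There are 12 months of the year, which serve as the pigeonholes.
If each of the 12 months of the year held at most 5, the total would be at most 12 × 5 = 60 < 63, a contradiction.
So at least one holds ⌈63/12⌉ = 6.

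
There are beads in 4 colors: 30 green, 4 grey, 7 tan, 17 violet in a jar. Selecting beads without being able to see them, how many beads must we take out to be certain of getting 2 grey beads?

The worst case draws every non-grey bead first: 30 + 7 + 17 = 54.
The next 2 draws are then forced to be grey, giving 54 + 2 = 56.

56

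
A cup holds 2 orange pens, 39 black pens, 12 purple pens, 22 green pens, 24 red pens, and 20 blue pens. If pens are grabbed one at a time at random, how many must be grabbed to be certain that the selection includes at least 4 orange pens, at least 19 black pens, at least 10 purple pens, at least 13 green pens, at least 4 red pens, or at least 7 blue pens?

51

The worst case stops just short of every target: all 2 orange, 18 black, 9 purple, 12 green, 3 red, 6 blue — 2 + 18 + 9 + 12 + 3 + 6 = 50 pens.
One more pen must push some ink color to its target, so 50 + 1 = 51.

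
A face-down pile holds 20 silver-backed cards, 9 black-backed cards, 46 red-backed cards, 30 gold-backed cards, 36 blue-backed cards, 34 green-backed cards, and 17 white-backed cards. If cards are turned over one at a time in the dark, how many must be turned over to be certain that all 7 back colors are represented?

184

The hardest back color to obtain is black-backed: we could draw every other card first — 192 − 9 = 183 cards — without a single black-backed one.
The next draw must be black-backed, so 183 + 1 = 184.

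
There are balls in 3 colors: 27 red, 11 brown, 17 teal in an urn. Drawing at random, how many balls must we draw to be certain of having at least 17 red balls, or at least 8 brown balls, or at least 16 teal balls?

39

Each of the 3 colors has its own threshold; avoid all of them simultaneously.
The worst case stops just short of every target: 16 red, 7 brown, 15 teal — 16 + 7 + 15 = 38 balls.
One more ball must push some color to its target, so 38 + 1 = 39.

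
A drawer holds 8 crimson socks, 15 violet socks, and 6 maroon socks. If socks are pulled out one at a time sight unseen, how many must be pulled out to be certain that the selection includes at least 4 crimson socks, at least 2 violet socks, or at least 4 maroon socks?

Each of the 3 colors has its own threshold; avoid all of them simultaneously.
The worst case stops just short of every target: 3 crimson, 1 violet, 3 maroon — 3 + 1 + 3 = 7 socks.
One more sock must push some color to its target, so 7 + 1 = 8.

8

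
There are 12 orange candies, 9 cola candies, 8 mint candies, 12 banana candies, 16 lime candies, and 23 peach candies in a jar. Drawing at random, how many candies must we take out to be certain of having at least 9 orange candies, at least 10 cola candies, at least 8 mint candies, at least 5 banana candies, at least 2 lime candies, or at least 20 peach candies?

49

Each of the 6 flavors has its own threshold; avoid all of them simultaneously.
The worst case stops just short of every target: 8 orange, 9 cola, 7 mint, 4 banana, 1 lime, 19 peach — 8 + 9 + 7 + 4 + 1 + 19 = 48 candies.
One more candy must push some flavor to its target, so 48 + 1 = 49.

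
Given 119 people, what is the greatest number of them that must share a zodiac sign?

If each of the 12 zodiac signs held at most 9, the total would be at most 12 × 9 = 108 < 119, a contradiction.
So at least one holds ⌈119/12⌉ = 10.

10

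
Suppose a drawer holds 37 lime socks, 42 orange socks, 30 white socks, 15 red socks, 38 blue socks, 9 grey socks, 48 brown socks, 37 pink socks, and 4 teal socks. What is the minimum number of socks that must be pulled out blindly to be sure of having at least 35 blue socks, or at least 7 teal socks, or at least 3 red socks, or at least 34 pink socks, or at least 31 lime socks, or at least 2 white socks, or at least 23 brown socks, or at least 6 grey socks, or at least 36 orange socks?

The worst case stops just short of every target: 30 lime, 35 orange, 1 white, 2 red, 34 blue, 5 grey, 22 brown, 33 pink, all 4 teal — 30 + 35 + 1 + 2 + 34 + 5 + 22 + 33 + 4 = 166 socks.
One more sock must push some color to its target, so 166 + 1 = 167.

167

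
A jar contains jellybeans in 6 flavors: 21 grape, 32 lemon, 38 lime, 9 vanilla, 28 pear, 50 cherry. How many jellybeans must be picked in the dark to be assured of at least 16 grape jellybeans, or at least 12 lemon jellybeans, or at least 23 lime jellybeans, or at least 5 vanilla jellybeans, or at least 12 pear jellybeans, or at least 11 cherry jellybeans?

74

The worst case stops just short of every target: 15 grape, 11 lemon, 22 lime, 4 vanilla, 11 pear, 10 cherry — 15 + 11 + 22 + 4 + 11 + 10 = 73 jellybeans.
One more jellybean must push some flavor to its target, so 73 + 1 = 74.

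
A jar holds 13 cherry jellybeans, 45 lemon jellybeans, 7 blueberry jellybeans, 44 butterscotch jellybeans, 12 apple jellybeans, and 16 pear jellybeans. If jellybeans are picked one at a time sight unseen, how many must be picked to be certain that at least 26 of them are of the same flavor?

99

In the worst case we take at most 25 of each flavor, but all 13 cherry, all 7 blueberry, all 12 apple, and all 16 pear (fewer than 25), giving 13 + 25 + 7 + 25 + 12 + 16 = 98.
One more jellybean then forces some flavor to 26, so 98 + 1 = 99.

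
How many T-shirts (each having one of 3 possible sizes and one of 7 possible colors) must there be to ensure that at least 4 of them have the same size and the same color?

There are 3 × 7 = 21 (size, color) combinations acting as pigeonholes.
With 21 × 3 = 63 T-shirts we could place exactly 3 in each, with no (size, color) pair reaching 4.
One more forces some (size, color) pair to hold 4, so 63 + 1 = 64.

64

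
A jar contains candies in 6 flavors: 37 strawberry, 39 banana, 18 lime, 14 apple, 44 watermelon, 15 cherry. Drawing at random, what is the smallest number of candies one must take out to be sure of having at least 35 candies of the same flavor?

Treat the 6 flavors as pigeonholes.
In the worst case we take at most 34 of each flavor, but all 18 lime, all 14 apple, and all 15 cherry (fewer than 34), giving 34 + 34 + 18 + 14 + 34 + 15 = 149.
One more candy then forces some flavor to 35, so 149 + 1 = 150.

150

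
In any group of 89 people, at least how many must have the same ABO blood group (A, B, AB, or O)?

The 89 people fall into 4 ABO blood groups.
If each of the 4 ABO blood groups held at most 22, the total would be at most 4 × 22 = 88 < 89, a contradiction.
So at least one holds ⌈89/4⌉ = 23.

23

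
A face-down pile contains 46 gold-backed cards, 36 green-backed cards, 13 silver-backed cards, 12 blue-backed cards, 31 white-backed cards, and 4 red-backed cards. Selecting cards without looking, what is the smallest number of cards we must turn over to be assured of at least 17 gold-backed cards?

113

To avoid gold-backed cards as long as possible, exhaust the other 5 back colors first.
The worst case draws every non-gold-backed card first: 36 + 13 + 12 + 31 + 4 = 96.
The next 17 draws are then forced to be gold-backed, giving 96 + 17 = 113.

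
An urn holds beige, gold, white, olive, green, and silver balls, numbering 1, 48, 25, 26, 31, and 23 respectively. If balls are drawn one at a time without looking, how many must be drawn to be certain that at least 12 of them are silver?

The worst case draws every non-silver ball first: 1 + 48 + 25 + 26 + 31 = 131.
The next 12 draws are then forced to be silver, giving 131 + 12 = 143.

143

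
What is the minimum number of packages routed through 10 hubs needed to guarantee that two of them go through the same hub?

There are 10 hubs acting as pigeonholes.
With 10 packages we could place one in each, avoiding any repeat.
One more forces some class to hold 2, so 10 + 1 = 11.

11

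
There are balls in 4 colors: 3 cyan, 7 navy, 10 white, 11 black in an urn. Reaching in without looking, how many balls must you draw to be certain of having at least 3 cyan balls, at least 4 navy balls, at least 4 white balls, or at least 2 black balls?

The worst case stops just short of every target: 2 cyan, 3 navy, 3 white, 1 black — 2 + 3 + 3 + 1 = 9 balls.
One more ball must push some color to its target, so 9 + 1 = 10.

10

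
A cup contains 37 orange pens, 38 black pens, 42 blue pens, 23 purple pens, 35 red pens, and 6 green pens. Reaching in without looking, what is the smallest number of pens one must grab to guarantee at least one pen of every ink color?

176

The hardest ink color to obtain is green: we could draw every other pen first — 181 − 6 = 175 pens — without a single green one.
The next draw must be green, so 175 + 1 = 176.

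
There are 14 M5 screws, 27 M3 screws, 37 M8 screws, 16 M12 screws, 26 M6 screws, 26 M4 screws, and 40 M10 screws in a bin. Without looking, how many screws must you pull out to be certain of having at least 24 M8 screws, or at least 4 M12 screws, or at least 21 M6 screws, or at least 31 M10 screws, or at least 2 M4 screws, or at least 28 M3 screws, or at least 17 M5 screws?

Each of the 7 sizes has its own threshold; avoid all of them simultaneously.
The worst case stops just short of every target: all 14 M5, 27 M3, 23 M8, 3 M12, 20 M6, 1 M4, 30 M10 — 14 + 27 + 23 + 3 + 20 + 1 + 30 = 118 screws.
One more screw must push some size to its target, so 118 + 1 = 119.

119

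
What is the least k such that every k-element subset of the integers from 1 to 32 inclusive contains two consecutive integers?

Partition {1, …, 32} into 16 pairs: {1,2}, {3,4}, …, {31,32}.
Choosing 16 integers — say the 16 even numbers 2, 4, …, 32 — takes one from each pair and avoids the property.
Choosing 17 forces two into the same pair by pigeonhole, and those are consecutive. So 17.

17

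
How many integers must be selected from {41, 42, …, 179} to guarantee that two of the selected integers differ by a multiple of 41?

Group the integers by remainder mod 41; there are 41 residue classes, each nonempty in this range.
Choosing one from each class (41 integers) avoids any shared remainder.
One more choice must repeat a class, so two differ by a multiple of 41. Hence 41 + 1 = 42.

42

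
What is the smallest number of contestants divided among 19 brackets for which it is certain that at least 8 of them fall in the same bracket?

There are 19 brackets acting as pigeonholes.
With 19 × 7 = 133 contestants we could place exactly 7 in each, with no class reaching 8.
One more forces some class to hold 8, so 133 + 1 = 134.

134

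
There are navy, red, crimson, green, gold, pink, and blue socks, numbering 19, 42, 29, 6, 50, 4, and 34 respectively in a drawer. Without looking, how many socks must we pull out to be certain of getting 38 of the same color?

167

Treat the 7 colors as pigeonholes.
In the worst case we take at most 37 of each color, but all 19 navy, all 29 crimson, all 6 green, all 4 pink, and all 34 blue (fewer than 37), giving 19 + 37 + 29 + 6 + 37 + 4 + 34 = 166.
One more sock then forces some color to 38, so 166 + 1 = 167.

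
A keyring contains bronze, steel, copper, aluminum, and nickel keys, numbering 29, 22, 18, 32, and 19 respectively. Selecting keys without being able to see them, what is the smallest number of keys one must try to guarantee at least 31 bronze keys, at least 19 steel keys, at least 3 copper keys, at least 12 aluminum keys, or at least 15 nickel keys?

75

Each of the 5 types has its own threshold; avoid all of them simultaneously.
The worst case stops just short of every target: all 29 bronze, 18 steel, 2 copper, 11 aluminum, 14 nickel — 29 + 18 + 2 + 11 + 14 = 74 keys.
One more key must push some type to its target, so 74 + 1 = 75.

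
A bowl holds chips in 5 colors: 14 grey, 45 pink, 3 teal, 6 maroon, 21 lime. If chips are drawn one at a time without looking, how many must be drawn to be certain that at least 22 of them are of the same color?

66

Treat the 5 colors as pigeonholes.
In the worst case we take at most 21 of each color, but all 14 grey, all 3 teal, and all 6 maroon (fewer than 21), giving 14 + 21 + 3 + 6 + 21 = 65.
One more chip then forces some color to 22, so 65 + 1 = 66.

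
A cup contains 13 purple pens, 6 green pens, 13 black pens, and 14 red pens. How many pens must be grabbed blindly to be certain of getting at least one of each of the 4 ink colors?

41

The hardest ink color to obtain is green: we could draw every other pen first — 46 − 6 = 40 pens — without a single green one.
The next draw must be green, so 40 + 1 = 41.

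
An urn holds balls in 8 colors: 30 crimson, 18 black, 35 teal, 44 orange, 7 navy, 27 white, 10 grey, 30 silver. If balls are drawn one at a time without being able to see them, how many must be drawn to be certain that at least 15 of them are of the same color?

Treat the 8 colors as pigeonholes.
In the worst case we take at most 14 of each color, but all 7 navy and all 10 grey (fewer than 14), giving 14 + 14 + 14 + 14 + 7 + 14 + 10 + 14 = 101.
One more ball then forces some color to 15, so 101 + 1 = 102.

102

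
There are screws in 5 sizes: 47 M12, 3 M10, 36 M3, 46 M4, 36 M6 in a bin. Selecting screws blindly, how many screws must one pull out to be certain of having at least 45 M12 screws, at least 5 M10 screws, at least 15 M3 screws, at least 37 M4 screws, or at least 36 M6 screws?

The worst case stops just short of every target: 44 M12, all 3 M10, 14 M3, 36 M4, 35 M6 — 44 + 3 + 14 + 36 + 35 = 132 screws.
One more screw must push some size to its target, so 132 + 1 = 133.

133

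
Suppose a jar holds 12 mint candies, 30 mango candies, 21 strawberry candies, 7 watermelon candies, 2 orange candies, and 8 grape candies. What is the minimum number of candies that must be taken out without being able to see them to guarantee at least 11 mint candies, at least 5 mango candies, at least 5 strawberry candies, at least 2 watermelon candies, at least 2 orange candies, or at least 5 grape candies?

25

The worst case stops just short of every target: 10 mint, 4 mango, 4 strawberry, 1 watermelon, 1 orange, 4 grape — 10 + 4 + 4 + 1 + 1 + 4 = 24 candies.
One more candy must push some flavor to its target, so 24 + 1 = 25.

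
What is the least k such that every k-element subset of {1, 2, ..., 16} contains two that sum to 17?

9

Partition {1, …, 16} into 8 pairs: {1,16}, {2,15}, …, {8,9}.
Choosing 8 integers — say the integers 1 through 8 — takes one from each pair and avoids the property.
Choosing 9 forces two into the same pair by pigeonhole, and those sum to 17. So 9.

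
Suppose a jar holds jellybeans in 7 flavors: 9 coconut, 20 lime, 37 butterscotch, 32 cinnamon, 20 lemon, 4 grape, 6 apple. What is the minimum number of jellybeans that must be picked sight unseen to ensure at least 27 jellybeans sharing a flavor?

Treat the 7 flavors as pigeonholes.
In the worst case we take at most 26 of each flavor, but all 9 coconut, all 20 lime, all 20 lemon, all 4 grape, and all 6 apple (fewer than 26), giving 9 + 20 + 26 + 26 + 20 + 4 + 6 = 111.
One more jellybean then forces some flavor to 27, so 111 + 1 = 112.

112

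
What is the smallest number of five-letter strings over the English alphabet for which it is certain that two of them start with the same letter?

There are 26 possible first letters acting as pigeonholes.
With 26 five-letter strings over the English alphabet we could place one in each, avoiding any repeat.
One more forces some class to hold 2, so 26 + 1 = 27.

27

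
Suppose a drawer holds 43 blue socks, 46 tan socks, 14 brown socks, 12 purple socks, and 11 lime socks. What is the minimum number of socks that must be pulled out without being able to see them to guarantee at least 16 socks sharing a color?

In the worst case we take at most 15 of each color, but all 14 brown, all 12 purple, and all 11 lime (fewer than 15), giving 15 + 15 + 14 + 12 + 11 = 67.
One more sock then forces some color to 16, so 67 + 1 = 68.

68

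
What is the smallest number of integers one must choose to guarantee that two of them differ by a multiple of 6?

7

Two integers differ by a multiple of 6 exactly when they share a remainder mod 6.
There are 6 residue classes mod 6, so 6 integers can all lie in distinct classes.
One more integer must repeat a residue, giving a difference divisible by 6. So n = 6 + 1 = 7.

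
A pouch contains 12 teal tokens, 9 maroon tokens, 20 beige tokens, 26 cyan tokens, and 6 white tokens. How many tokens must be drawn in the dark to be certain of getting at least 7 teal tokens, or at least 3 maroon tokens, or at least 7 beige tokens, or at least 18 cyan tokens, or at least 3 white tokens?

The worst case stops just short of every target: 6 teal, 2 maroon, 6 beige, 17 cyan, 2 white — 6 + 2 + 6 + 17 + 2 = 33 tokens.
One more token must push some color to its target, so 33 + 1 = 34.

34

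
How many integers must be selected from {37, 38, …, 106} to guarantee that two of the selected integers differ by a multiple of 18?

19

Use the pigeonhole principle on residue classes: group the integers by remainder mod 18; there are 18 residue classes, each nonempty in this range.
Choosing one from each class (18 integers) avoids any shared remainder.
One more choice must repeat a class, so two differ by a multiple of 18. Hence 18 + 1 = 19.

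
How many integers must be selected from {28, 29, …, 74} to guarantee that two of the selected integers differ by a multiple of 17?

18

Group the integers by remainder mod 17; there are 17 residue classes, each nonempty in this range.
Choosing one from each class (17 integers) avoids any shared remainder.
One more choice must repeat a class, so two differ by a multiple of 17. Hence 17 + 1 = 18.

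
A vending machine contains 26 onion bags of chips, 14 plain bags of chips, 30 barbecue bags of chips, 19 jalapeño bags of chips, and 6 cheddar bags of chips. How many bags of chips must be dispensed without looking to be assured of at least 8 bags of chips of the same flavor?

35

In the worst case we take at most 7 of each flavor, but all 6 cheddar (fewer than 7), giving 7 + 7 + 7 + 7 + 6 = 34.
One more bag of chips then forces some flavor to 8, so 34 + 1 = 35.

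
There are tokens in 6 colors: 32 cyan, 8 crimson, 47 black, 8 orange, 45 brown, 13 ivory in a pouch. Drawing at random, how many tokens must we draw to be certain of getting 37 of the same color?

In the worst case we take at most 36 of each color, but all 32 cyan, all 8 crimson, all 8 orange, and all 13 ivory (fewer than 36), giving 32 + 8 + 36 + 8 + 36 + 13 = 133.
One more token then forces some color to 37, so 133 + 1 = 134.

134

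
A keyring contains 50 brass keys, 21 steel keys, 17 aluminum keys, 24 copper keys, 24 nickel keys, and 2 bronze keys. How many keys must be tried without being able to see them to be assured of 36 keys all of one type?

124

Treat the 6 types as pigeonholes.
In the worst case we take at most 35 of each type, but all 21 steel, all 17 aluminum, all 24 copper, all 24 nickel, and all 2 bronze (fewer than 35), giving 35 + 21 + 17 + 24 + 24 + 2 = 123.
One more key then forces some type to 36, so 123 + 1 = 124.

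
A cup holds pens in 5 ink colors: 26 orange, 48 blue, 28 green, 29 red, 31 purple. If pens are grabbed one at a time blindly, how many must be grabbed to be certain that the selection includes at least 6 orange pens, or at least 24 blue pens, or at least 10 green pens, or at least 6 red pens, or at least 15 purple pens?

57

The worst case stops just short of every target: 5 orange, 23 blue, 9 green, 5 red, 14 purple — 5 + 23 + 9 + 5 + 14 = 56 pens.
One more pen must push some ink color to its target, so 56 + 1 = 57.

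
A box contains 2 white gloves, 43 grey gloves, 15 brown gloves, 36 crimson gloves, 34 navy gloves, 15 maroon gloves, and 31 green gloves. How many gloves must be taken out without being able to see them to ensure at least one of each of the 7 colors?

175

The hardest color to obtain is white: we could draw every other glove first — 176 − 2 = 174 gloves — without a single white one.
The next draw must be white, so 174 + 1 = 175.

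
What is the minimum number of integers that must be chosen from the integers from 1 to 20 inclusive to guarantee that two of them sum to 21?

11

Partition {1, …, 20} into 10 pairs: {1,20}, {2,19}, …, {10,11}.
Choosing 10 integers — say the integers 1 through 10 — takes one from each pair and avoids the property.
Choosing 11 forces two into the same pair by pigeonhole, and those sum to 21. So 11.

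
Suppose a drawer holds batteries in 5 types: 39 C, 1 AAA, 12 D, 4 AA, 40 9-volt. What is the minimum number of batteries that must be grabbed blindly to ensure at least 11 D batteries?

95

The worst case draws every non-D battery first: 39 + 1 + 4 + 40 = 84.
The next 11 draws are then forced to be D, giving 84 + 11 = 95.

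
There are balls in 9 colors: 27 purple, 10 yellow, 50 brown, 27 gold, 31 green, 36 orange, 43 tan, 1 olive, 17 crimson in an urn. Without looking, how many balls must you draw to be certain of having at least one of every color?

242

The hardest color to obtain is olive: we could draw every other ball first — 242 − 1 = 241 balls — without a single olive one.
The next draw must be olive, so 241 + 1 = 242.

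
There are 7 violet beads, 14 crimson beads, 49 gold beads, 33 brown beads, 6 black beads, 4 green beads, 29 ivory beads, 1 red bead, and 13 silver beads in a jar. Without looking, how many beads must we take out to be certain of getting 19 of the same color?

100

Treat the 9 colors as pigeonholes.
In the worst case we take at most 18 of each color, but all 7 violet, all 14 crimson, all 6 black, all 4 green, all 1 red, and all 13 silver (fewer than 18), giving 7 + 14 + 18 + 18 + 6 + 4 + 18 + 1 + 13 = 99.
One more bead then forces some color to 19, so 99 + 1 = 100.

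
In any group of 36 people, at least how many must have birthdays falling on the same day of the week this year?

The 36 people fall into 7 days of the week.
If each of the 7 days of the week held at most 5, the total would be at most 7 × 5 = 35 < 36, a contradiction.
So at least one holds ⌈36/7⌉ = 6.

6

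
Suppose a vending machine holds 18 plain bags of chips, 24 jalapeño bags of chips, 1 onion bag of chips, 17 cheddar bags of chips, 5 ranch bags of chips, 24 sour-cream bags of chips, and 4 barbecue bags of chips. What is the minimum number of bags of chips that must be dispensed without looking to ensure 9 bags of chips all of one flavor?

43

In the worst case we take at most 8 of each flavor, but all 1 onion, all 5 ranch, and all 4 barbecue (fewer than 8), giving 8 + 8 + 1 + 8 + 5 + 8 + 4 = 42.
One more bag of chips then forces some flavor to 9, so 42 + 1 = 43.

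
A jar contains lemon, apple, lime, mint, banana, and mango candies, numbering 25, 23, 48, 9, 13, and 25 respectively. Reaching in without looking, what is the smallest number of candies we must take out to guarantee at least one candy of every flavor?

The hardest flavor to obtain is mint: we could draw every other candy first — 143 − 9 = 134 candies — without a single mint one.
The next draw must be mint, so 134 + 1 = 135.

135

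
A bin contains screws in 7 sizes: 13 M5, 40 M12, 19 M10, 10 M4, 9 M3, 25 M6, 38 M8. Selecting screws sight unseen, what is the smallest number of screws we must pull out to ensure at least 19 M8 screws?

135

The worst case draws every non-M8 screw first: 13 + 40 + 19 + 10 + 9 + 25 = 116.
The next 19 draws are then forced to be M8, giving 116 + 19 = 135.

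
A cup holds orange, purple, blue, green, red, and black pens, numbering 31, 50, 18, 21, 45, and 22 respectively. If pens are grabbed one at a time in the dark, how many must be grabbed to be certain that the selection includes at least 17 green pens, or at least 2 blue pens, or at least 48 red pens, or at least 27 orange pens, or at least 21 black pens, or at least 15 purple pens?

The worst case stops just short of every target: 26 orange, 14 purple, 1 blue, 16 green, all 45 red, 20 black — 26 + 14 + 1 + 16 + 45 + 20 = 122 pens.
One more pen must push some ink color to its target, so 122 + 1 = 123.

123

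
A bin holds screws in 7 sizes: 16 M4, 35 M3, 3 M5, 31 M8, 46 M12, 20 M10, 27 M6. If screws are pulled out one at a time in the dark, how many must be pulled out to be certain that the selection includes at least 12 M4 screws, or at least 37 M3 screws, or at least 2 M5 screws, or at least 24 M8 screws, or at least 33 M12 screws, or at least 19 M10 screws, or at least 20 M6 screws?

140

Each of the 7 sizes has its own threshold; avoid all of them simultaneously.
The worst case stops just short of every target: 11 M4, all 35 M3, 1 M5, 23 M8, 32 M12, 18 M10, 19 M6 — 11 + 35 + 1 + 23 + 32 + 18 + 19 = 139 screws.
One more screw must push some size to its target, so 139 + 1 = 140.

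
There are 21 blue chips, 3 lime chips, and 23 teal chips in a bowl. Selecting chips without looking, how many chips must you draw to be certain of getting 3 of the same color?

Treat the 3 colors as pigeonholes.
The worst case takes 2 chips of each color without reaching 3 of any: 3 × 2 = 6.
The next chip must bring some color to 3, so 6 + 1 = 7.

7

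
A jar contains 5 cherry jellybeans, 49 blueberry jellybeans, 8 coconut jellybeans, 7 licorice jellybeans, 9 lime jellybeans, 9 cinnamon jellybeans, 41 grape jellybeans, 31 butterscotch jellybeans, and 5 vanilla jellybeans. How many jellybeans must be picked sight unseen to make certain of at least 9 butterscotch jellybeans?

The worst case draws every non-butterscotch jellybean first: 5 + 49 + 8 + 7 + 9 + 9 + 41 + 5 = 133.
The next 9 draws are then forced to be butterscotch, giving 133 + 9 = 142.

142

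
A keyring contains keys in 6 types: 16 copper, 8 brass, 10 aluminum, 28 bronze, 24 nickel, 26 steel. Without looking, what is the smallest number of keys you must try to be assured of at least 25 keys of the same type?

In the worst case we take at most 24 of each type, but all 16 copper, all 8 brass, and all 10 aluminum (fewer than 24), giving 16 + 8 + 10 + 24 + 24 + 24 = 106.
One more key then forces some type to 25, so 106 + 1 = 107.

107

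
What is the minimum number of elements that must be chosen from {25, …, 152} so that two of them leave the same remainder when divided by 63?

Group the integers by remainder mod 63; there are 63 residue classes, each nonempty in this range.
Choosing one from each class (63 integers) avoids any shared remainder.
One more choice must repeat a class, so two differ by a multiple of 63. Hence 63 + 1 = 64.

64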